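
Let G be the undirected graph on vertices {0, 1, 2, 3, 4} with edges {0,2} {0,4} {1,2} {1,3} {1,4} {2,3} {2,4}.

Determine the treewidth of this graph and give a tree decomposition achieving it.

The largest bag has 3 vertices, giving width 2; this decomposition certifies tw(G) ≤ 2. For the lower bound, the 3 vertices {0, 2, 4} are pairwise adjacent, and any tree decomposition puts a clique entirely inside one bag — forcing width ≥ 2. Therefore the treewidth is 2.

Treewidth 2.
One such decomposition:
Bags: B1 = {1, 2, 4}  B2 = {1, 2, 3}  B3 = {0, 2, 4}
Tree: B1–B2, B1–B3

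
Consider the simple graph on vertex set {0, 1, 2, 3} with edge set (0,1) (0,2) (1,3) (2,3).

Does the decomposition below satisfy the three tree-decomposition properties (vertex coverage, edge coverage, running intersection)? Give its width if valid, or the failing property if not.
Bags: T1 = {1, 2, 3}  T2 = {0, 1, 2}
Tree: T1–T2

Checking the three conditions: (i) the bags cover all of {0, 1, 2, 3}; (ii) for each edge, some bag contains both endpoints; (iii) the bags containing any fixed vertex form a subtree. All hold, so the decomposition is valid with width 3 − 1 = 2.

Yes; width 2.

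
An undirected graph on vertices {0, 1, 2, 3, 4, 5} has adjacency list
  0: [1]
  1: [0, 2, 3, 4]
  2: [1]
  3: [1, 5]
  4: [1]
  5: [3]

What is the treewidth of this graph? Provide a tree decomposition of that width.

Treewidth 1.
One such decomposition:
Bags: B1 = {1, 2}  B2 = {0, 1}  B3 = {1, 3}  B4 = {1, 4}  B5 = {3, 5}
Tree: B1–B2, B2–B3, B2–B4, B3–B5

Each bag holds 2 vertices, so the decomposition has width 1, which upper-bounds the treewidth. G has an edge, so its treewidth is at least 1. Combining the bounds, tw(G) = 1.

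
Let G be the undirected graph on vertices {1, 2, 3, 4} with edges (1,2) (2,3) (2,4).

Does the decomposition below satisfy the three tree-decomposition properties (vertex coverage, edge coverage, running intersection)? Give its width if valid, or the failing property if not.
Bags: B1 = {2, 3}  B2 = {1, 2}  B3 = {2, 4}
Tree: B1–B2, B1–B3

Yes; width 1.

Vertex coverage: the bags together contain {1, 2, 3, 4}, the full vertex set. Edge coverage: each edge of G has both endpoints in at least one bag. Running intersection: for every vertex, the bags containing it form a connected subtree. All three properties hold, so this is a valid tree decomposition of width max|bag| − 1 = 1, and hence tw(G) ≤ 1.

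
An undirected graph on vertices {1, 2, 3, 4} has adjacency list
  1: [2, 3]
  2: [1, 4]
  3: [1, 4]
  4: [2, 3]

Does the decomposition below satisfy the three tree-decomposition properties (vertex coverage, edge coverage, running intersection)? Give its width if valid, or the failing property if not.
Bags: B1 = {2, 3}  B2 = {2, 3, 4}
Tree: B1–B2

No — vertex 1 appears in no bag.

A tree decomposition must satisfy three properties: every vertex lies in some bag; for every edge, both endpoints lie together in some bag; and for every vertex, the bags containing it form a connected subtree. Here vertex 1 appears in no bag, so the decomposition is invalid.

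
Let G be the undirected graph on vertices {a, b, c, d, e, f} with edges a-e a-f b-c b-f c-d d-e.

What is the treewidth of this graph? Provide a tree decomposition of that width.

Treewidth 2.
One such decomposition:
Bags: B1 = {b, c, d}  B2 = {b, d, e}  B3 = {a, b, e}  B4 = {a, b, f}
Tree: B1–B2, B2–B3, B3–B4

Every bag has size at most 3, so the width is 3 − 1 = 2 and tw(G) ≤ 2. Since b–c–d–e–a–f–b is a cycle in G, G is not acyclic. Forests are exactly the graphs of treewidth ≤ 1, so tw(G) ≥ 2. Combining the bounds, tw(G) = 2.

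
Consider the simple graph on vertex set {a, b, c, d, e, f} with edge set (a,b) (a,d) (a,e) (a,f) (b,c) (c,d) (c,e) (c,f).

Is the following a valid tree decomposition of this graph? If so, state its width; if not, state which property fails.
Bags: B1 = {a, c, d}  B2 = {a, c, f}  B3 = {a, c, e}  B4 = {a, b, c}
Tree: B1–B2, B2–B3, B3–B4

Yes; width 2.

Checking the three conditions: (i) the bags cover all of {a, b, c, d, e, f}; (ii) for each edge, some bag contains both endpoints; (iii) the bags containing any fixed vertex form a subtree. All hold, so the decomposition is valid with width 3 − 1 = 2.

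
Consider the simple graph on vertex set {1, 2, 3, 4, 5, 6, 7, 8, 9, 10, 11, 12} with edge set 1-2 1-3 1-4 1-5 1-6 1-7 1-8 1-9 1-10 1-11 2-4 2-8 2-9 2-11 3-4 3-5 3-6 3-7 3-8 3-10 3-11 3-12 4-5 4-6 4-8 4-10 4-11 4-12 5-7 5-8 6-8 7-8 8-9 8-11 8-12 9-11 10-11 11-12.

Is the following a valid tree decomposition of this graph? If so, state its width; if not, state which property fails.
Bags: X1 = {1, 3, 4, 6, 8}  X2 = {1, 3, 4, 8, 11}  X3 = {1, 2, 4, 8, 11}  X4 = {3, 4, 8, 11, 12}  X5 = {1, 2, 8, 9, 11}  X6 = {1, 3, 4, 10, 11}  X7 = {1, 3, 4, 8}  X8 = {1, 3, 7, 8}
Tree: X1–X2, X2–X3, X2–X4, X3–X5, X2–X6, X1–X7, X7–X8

No — vertex 5 appears in no bag.

A tree decomposition must satisfy three properties: every vertex lies in some bag; for every edge, both endpoints lie together in some bag; and for every vertex, the bags containing it form a connected subtree. Here vertex 5 appears in no bag, so the decomposition is invalid.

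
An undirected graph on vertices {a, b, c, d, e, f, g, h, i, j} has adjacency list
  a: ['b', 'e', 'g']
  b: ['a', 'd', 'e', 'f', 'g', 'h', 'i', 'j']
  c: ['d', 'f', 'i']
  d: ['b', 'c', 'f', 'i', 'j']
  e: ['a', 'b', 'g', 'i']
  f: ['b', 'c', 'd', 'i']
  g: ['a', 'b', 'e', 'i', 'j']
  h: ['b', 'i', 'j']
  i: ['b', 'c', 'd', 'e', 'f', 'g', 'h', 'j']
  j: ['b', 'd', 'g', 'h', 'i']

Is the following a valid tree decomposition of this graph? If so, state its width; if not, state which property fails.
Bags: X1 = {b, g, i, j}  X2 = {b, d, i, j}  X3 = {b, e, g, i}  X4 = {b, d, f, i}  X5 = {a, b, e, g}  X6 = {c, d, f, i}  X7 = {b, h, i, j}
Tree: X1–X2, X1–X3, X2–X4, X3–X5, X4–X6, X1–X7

Checking the three conditions: (i) the bags cover all of {a, b, c, d, e, f, g, h, i, j}; (ii) for each edge, some bag contains both endpoints; (iii) the bags containing any fixed vertex form a subtree. All hold, so the decomposition is valid with width 4 − 1 = 3.

Yes; width 3.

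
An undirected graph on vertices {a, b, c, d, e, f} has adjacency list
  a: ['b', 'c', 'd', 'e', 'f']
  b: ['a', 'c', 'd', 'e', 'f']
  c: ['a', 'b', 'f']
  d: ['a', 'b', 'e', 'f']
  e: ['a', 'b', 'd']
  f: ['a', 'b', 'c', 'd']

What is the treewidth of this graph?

A width-3 tree decomposition is:
Bags: B1 = {a, b, d, e}  B2 = {a, b, d, f}  B3 = {a, b, c, f}
Tree: B1–B2, B2–B3
Every bag has size at most 4, so the width is 4 − 1 = 3 and tw(G) ≤ 3. For the lower bound, the 4 vertices {a, b, d, e} are pairwise adjacent, and any tree decomposition puts a clique entirely inside one bag — forcing width ≥ 3. Hence tw(G) = 3 exactly.

3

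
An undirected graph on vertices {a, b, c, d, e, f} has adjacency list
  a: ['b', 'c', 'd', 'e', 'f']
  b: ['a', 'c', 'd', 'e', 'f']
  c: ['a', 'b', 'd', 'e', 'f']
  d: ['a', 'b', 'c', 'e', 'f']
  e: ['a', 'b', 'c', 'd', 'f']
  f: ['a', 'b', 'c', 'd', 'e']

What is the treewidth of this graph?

A width-5 tree decomposition is:
Bags: B1 = {a, b, c, d, e, f}
Tree: (single bag)
A single bag containing all 6 vertices is trivially a valid decomposition of width 5. On the other hand G contains the 6-clique {a, b, c, d, e, f}. A clique must lie in a single bag of any decomposition, so no decomposition can have width below 5. Hence tw(G) = 5 exactly.

5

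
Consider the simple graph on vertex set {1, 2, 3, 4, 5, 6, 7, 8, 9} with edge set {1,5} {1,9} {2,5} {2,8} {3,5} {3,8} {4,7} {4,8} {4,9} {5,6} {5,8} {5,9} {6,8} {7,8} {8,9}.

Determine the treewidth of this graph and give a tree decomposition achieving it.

Every bag has size at most 3, so the width is 3 − 1 = 2 and tw(G) ≤ 2. On the other hand G contains the 3-clique {4, 8, 9}. A clique must lie in a single bag of any decomposition, so no decomposition can have width below 2. Hence tw(G) = 2 exactly.

Treewidth 2.
One such decomposition:
Bags: B1 = {4, 8, 9}  B2 = {5, 8, 9}  B3 = {3, 5, 8}  B4 = {4, 7, 8}  B5 = {5, 6, 8}  B6 = {2, 5, 8}  B7 = {1, 5, 9}
Tree: B1–B2, B2–B3, B1–B4, B2–B5, B3–B6, B2–B7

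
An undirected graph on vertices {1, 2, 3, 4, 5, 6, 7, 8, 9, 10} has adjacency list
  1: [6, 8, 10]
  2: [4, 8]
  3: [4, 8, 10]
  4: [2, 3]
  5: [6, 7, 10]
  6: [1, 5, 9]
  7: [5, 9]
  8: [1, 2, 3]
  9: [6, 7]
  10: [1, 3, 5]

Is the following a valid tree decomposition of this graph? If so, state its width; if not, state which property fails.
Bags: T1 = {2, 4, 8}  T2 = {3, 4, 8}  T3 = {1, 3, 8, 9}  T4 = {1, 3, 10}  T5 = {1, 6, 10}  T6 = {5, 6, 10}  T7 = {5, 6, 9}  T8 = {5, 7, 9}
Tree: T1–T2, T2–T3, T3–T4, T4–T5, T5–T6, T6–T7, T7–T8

A tree decomposition must satisfy three properties: every vertex lies in some bag; for every edge, both endpoints lie together in some bag; and for every vertex, the bags containing it form a connected subtree. Here bags containing vertex 9 are not connected in the tree, so the decomposition is invalid.

No — bags containing vertex 9 are not connected in the tree.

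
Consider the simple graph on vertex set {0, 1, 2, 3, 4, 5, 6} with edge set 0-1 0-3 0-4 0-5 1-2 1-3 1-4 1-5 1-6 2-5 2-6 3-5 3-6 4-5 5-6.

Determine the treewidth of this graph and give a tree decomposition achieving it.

Every bag has size at most 4, so the width is 4 − 1 = 3 and tw(G) ≤ 3. On the other hand G contains the 4-clique {0, 1, 3, 5}. A clique must lie in a single bag of any decomposition, so no decomposition can have width below 3. Hence tw(G) = 3 exactly.

Treewidth 3.
Bags: B1 = {0, 1, 4, 5}  B2 = {0, 1, 3, 5}  B3 = {1, 3, 5, 6}  B4 = {1, 2, 5, 6}
Tree: B1–B2, B2–B3, B3–B4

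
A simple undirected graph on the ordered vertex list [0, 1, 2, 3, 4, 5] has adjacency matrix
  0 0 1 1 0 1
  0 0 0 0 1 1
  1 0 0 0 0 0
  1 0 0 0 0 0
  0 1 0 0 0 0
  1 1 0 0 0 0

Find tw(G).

1

A width-1 tree decomposition is:
Bags: B1 = {1, 5}  B2 = {0, 5}  B3 = {1, 4}  B4 = {0, 2}  B5 = {0, 3}
Tree: B1–B2, B1–B3, B2–B4, B2–B5
The largest bag has 2 vertices, giving width 1; this decomposition certifies tw(G) ≤ 1. Any graph with an edge has treewidth ≥ 1, and G has the edge 5–1. Combining the bounds, tw(G) = 1.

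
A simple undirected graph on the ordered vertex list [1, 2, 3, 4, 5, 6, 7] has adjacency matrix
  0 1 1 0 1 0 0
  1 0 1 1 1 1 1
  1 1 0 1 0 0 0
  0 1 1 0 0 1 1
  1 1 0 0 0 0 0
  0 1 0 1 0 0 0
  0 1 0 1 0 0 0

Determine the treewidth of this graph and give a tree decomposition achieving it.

Each bag holds 3 vertices, so the decomposition has width 2, which upper-bounds the treewidth. For the lower bound, the 3 vertices {1, 2, 3} are pairwise adjacent, and any tree decomposition puts a clique entirely inside one bag — forcing width ≥ 2. Therefore the treewidth is 2.

Treewidth 2.
One optimal decomposition is:
Bags: B1 = {1, 2, 3}  B2 = {2, 3, 4}  B3 = {1, 2, 5}  B4 = {2, 4, 7}  B5 = {2, 4, 6}
Tree: B1–B2, B1–B3, B2–B4, B2–B5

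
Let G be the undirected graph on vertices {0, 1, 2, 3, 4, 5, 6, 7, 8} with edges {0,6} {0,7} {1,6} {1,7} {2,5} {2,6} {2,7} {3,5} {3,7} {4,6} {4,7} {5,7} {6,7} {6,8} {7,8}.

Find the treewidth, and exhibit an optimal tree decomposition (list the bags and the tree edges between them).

Treewidth 2.
Bags: B1 = {0, 6, 7}  B2 = {2, 6, 7}  B3 = {1, 6, 7}  B4 = {2, 5, 7}  B5 = {4, 6, 7}  B6 = {6, 7, 8}  B7 = {3, 5, 7}
Tree: B1–B2, B2–B3, B2–B4, B3–B5, B5–B6, B4–B7

Every bag has size at most 3, so the width is 3 − 1 = 2 and tw(G) ≤ 2. On the other hand G contains the 3-clique {3, 5, 7}. A clique must lie in a single bag of any decomposition, so no decomposition can have width below 2. The upper and lower bounds meet at 2, so that is the treewidth.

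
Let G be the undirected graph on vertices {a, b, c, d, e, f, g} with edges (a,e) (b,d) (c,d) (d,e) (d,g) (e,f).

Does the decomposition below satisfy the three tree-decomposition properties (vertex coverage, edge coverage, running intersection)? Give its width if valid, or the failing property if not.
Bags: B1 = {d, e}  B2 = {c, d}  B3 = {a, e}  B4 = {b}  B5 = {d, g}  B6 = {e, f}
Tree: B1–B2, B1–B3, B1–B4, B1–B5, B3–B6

No — edge (d,b) lies in no bag.

A tree decomposition must satisfy three properties: every vertex lies in some bag; for every edge, both endpoints lie together in some bag; and for every vertex, the bags containing it form a connected subtree. Here edge (d,b) lies in no bag, so the decomposition is invalid.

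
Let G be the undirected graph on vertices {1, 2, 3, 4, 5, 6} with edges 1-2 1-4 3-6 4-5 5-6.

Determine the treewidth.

A width-1 tree decomposition is:
Bags: B1 = {1, 2}  B2 = {1, 4}  B3 = {4, 5}  B4 = {5, 6}  B5 = {3, 6}
Tree: B1–B2, B2–B3, B3–B4, B4–B5
Every bag has size at most 2, so the width is 2 − 1 = 1 and tw(G) ≤ 1. Since G has at least one edge (e.g. 2–1), it is not an edgeless graph, so tw(G) ≥ 1. The upper and lower bounds meet at 1, so that is the treewidth.

1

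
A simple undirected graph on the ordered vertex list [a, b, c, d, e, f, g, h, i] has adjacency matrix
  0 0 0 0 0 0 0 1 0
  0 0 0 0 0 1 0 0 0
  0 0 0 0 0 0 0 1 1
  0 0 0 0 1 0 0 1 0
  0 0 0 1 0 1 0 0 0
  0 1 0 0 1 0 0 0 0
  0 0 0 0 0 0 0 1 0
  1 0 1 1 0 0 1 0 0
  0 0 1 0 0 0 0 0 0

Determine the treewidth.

1

A width-1 tree decomposition is:
Bags: B1 = {d, e}  B2 = {d, h}  B3 = {e, f}  B4 = {g, h}  B5 = {c, h}  B6 = {a, h}  B7 = {c, i}  B8 = {b, f}
Tree: B1–B2, B1–B3, B2–B4, B4–B5, B5–B6, B5–B7, B3–B8
The largest bag has 2 vertices, giving width 1; this decomposition certifies tw(G) ≤ 1. G has an edge, so its treewidth is at least 1. The upper and lower bounds meet at 1, so that is the treewidth.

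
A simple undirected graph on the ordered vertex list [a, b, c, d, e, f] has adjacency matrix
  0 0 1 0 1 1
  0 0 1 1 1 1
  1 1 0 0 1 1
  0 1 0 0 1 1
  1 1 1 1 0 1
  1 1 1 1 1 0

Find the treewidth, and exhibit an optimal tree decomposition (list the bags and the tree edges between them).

Every bag has size at most 4, so the width is 4 − 1 = 3 and tw(G) ≤ 3. Conversely, {b, d, e, f} is a clique of size 4, and the vertices of any clique must share a bag in every tree decomposition; so some bag has ≥ 4 vertices and tw(G) ≥ 3. Hence tw(G) = 3 exactly.

Treewidth 3.
One optimal decomposition is:
Bags: B1 = {b, d, e, f}  B2 = {b, c, e, f}  B3 = {a, c, e, f}
Tree: B1–B2, B2–B3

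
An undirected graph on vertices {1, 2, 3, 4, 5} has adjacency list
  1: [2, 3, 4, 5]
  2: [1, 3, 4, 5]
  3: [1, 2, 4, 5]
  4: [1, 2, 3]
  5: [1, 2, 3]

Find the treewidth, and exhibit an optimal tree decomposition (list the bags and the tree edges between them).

Each bag holds 4 vertices, so the decomposition has width 3, which upper-bounds the treewidth. On the other hand G contains the 4-clique {1, 2, 3, 4}. A clique must lie in a single bag of any decomposition, so no decomposition can have width below 3. Combining the bounds, tw(G) = 3.

Treewidth 3.
Bags: B1 = {1, 2, 3, 4}  B2 = {1, 2, 3, 5}
Tree: B1–B2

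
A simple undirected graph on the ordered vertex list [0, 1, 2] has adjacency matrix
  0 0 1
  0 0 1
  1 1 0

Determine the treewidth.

1

A width-1 tree decomposition is:
Bags: B1 = {1, 2}  B2 = {0, 2}
Tree: B1–B2
The largest bag has 2 vertices, giving width 1; this decomposition certifies tw(G) ≤ 1. G has an edge, so its treewidth is at least 1. Combining the bounds, tw(G) = 1.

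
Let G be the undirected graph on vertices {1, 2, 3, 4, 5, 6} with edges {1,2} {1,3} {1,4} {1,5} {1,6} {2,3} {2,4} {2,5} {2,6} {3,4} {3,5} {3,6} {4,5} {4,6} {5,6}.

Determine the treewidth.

5

A width-5 tree decomposition is:
Bags: B1 = {1, 2, 3, 4, 5, 6}
Tree: (single bag)
A single bag containing all 6 vertices is trivially a valid decomposition of width 5. For the lower bound, the 6 vertices {1, 2, 3, 4, 5, 6} are pairwise adjacent, and any tree decomposition puts a clique entirely inside one bag — forcing width ≥ 5. Therefore the treewidth is 5.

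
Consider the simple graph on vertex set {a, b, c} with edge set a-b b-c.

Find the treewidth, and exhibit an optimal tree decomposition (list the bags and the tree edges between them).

Treewidth 1.
One such decomposition:
Bags: B1 = {a, b}  B2 = {b, c}
Tree: B1–B2

The largest bag has 2 vertices, giving width 1; this decomposition certifies tw(G) ≤ 1. G has an edge, so its treewidth is at least 1. Combining the bounds, tw(G) = 1.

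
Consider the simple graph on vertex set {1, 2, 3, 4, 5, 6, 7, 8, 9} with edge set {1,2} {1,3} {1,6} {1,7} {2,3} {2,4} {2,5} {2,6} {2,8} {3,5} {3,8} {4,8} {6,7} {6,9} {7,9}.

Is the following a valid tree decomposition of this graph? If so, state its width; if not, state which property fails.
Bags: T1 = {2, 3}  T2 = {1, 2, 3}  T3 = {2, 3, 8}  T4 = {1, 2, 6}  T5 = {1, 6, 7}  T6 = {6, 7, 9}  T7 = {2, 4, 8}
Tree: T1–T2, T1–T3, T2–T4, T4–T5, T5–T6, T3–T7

A tree decomposition must satisfy three properties: every vertex lies in some bag; for every edge, both endpoints lie together in some bag; and for every vertex, the bags containing it form a connected subtree. Here vertex 5 appears in no bag, so the decomposition is invalid.

No — vertex 5 appears in no bag.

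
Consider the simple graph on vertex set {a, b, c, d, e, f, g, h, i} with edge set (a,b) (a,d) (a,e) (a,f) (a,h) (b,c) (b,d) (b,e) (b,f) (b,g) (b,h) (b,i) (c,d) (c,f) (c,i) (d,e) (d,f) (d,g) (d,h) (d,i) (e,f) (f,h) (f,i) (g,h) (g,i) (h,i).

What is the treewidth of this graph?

A width-4 tree decomposition is:
Bags: B1 = {b, d, g, h, i}  B2 = {b, d, f, h, i}  B3 = {a, b, d, f, h}  B4 = {b, c, d, f, i}  B5 = {a, b, d, e, f}
Tree: B1–B2, B2–B3, B2–B4, B3–B5
Each bag holds 5 vertices, so the decomposition has width 4, which upper-bounds the treewidth. Conversely, {b, d, g, h, i} is a clique of size 5, and the vertices of any clique must share a bag in every tree decomposition; so some bag has ≥ 5 vertices and tw(G) ≥ 4. Hence tw(G) = 4 exactly.

4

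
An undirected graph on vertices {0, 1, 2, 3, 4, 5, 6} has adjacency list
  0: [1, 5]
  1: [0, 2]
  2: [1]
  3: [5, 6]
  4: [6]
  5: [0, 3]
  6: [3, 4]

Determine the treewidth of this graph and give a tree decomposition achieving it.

Each bag holds 2 vertices, so the decomposition has width 1, which upper-bounds the treewidth. G has an edge, so its treewidth is at least 1. The upper and lower bounds meet at 1, so that is the treewidth.

Treewidth 1.
One such decomposition:
Bags: B1 = {4, 6}  B2 = {3, 6}  B3 = {3, 5}  B4 = {0, 5}  B5 = {0, 1}  B6 = {1, 2}
Tree: B1–B2, B2–B3, B3–B4, B4–B5, B5–B6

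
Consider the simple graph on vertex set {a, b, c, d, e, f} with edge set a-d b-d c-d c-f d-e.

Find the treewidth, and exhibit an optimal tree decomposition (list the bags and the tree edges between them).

Treewidth 1.
One optimal decomposition is:
Bags: B1 = {c, d}  B2 = {d, e}  B3 = {c, f}  B4 = {a, d}  B5 = {b, d}
Tree: B1–B2, B1–B3, B2–B4, B1–B5

Every bag has size at most 2, so the width is 2 − 1 = 1 and tw(G) ≤ 1. Any graph with an edge has treewidth ≥ 1, and G has the edge d–c. Combining the bounds, tw(G) = 1.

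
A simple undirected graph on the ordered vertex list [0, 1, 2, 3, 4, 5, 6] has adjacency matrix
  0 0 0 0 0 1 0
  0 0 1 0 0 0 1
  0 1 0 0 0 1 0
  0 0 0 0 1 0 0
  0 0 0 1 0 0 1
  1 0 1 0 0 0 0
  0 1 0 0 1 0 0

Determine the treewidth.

A width-1 tree decomposition is:
Bags: B1 = {3, 4}  B2 = {4, 6}  B3 = {1, 6}  B4 = {1, 2}  B5 = {2, 5}  B6 = {0, 5}
Tree: B1–B2, B2–B3, B3–B4, B4–B5, B5–B6
The largest bag has 2 vertices, giving width 1; this decomposition certifies tw(G) ≤ 1. Since G has at least one edge (e.g. 3–4), it is not an edgeless graph, so tw(G) ≥ 1. Hence tw(G) = 1 exactly.

1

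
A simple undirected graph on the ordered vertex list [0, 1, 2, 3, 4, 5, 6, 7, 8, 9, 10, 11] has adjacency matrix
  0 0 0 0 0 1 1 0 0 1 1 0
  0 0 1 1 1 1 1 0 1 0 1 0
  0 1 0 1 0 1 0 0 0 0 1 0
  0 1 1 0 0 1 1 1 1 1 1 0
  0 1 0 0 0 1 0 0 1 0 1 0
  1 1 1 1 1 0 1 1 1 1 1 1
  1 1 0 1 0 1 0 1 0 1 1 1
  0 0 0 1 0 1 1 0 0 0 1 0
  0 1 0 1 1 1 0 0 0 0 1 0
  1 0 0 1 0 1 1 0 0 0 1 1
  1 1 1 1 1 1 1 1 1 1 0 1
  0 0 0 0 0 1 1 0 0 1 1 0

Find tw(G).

A width-4 tree decomposition is:
Bags: B1 = {1, 3, 5, 8, 10}  B2 = {1, 4, 5, 8, 10}  B3 = {1, 3, 5, 6, 10}  B4 = {3, 5, 6, 9, 10}  B5 = {5, 6, 9, 10, 11}  B6 = {1, 2, 3, 5, 10}  B7 = {0, 5, 6, 9, 10}  B8 = {3, 5, 6, 7, 10}
Tree: B1–B2, B1–B3, B3–B4, B4–B5, B1–B6, B5–B7, B3–B8
The largest bag has 5 vertices, giving width 4; this decomposition certifies tw(G) ≤ 4. For the lower bound, the 5 vertices {0, 5, 6, 9, 10} are pairwise adjacent, and any tree decomposition puts a clique entirely inside one bag — forcing width ≥ 4. Therefore the treewidth is 4.

4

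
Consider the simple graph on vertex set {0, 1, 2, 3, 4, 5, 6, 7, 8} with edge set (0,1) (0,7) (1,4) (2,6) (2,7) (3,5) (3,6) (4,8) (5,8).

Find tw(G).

A width-2 tree decomposition is:
Bags: B1 = {0, 2, 7}  B2 = {0, 2, 6}  B3 = {0, 3, 6}  B4 = {0, 3, 5}  B5 = {0, 5, 8}  B6 = {0, 4, 8}  B7 = {0, 1, 4}
Tree: B1–B2, B2–B3, B3–B4, B4–B5, B5–B6, B6–B7
Every bag has size at most 3, so the width is 3 − 1 = 2 and tw(G) ≤ 2. For the lower bound, G contains the cycle 0–7–2–6–3–5–8–4–1–0, so G is not a forest; only forests have treewidth ≤ 1, hence tw(G) ≥ 2. The upper and lower bounds meet at 2, so that is the treewidth.

2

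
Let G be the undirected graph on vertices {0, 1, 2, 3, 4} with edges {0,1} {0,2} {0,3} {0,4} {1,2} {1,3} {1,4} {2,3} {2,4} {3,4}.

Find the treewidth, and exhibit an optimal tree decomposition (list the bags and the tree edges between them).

Treewidth 4.
One such decomposition:
Bags: B1 = {0, 1, 2, 3, 4}
Tree: (single bag)

A single bag containing all 5 vertices is trivially a valid decomposition of width 4. For the lower bound, the 5 vertices {0, 1, 2, 3, 4} are pairwise adjacent, and any tree decomposition puts a clique entirely inside one bag — forcing width ≥ 4. Therefore the treewidth is 4.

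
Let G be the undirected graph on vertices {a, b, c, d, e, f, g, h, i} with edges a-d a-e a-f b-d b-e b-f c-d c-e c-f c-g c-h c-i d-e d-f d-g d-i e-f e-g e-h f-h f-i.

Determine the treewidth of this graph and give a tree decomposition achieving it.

Treewidth 3.
One optimal decomposition is:
Bags: B1 = {c, d, e, f}  B2 = {c, e, f, h}  B3 = {c, d, f, i}  B4 = {c, d, e, g}  B5 = {a, d, e, f}  B6 = {b, d, e, f}
Tree: B1–B2, B1–B3, B1–B4, B1–B5, B1–B6

The largest bag has 4 vertices, giving width 3; this decomposition certifies tw(G) ≤ 3. Conversely, {c, d, e, g} is a clique of size 4, and the vertices of any clique must share a bag in every tree decomposition; so some bag has ≥ 4 vertices and tw(G) ≥ 3. Combining the bounds, tw(G) = 3.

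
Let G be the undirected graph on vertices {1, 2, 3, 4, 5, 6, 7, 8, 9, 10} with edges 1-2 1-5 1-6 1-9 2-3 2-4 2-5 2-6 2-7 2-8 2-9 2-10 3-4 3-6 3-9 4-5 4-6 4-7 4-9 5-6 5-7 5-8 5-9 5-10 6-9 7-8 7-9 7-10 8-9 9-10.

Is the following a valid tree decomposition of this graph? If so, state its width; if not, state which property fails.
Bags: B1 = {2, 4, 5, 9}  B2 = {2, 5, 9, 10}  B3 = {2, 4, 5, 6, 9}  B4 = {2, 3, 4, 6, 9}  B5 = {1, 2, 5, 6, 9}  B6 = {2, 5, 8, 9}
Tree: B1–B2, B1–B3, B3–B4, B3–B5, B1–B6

No — vertex 7 appears in no bag.

A tree decomposition must satisfy three properties: every vertex lies in some bag; for every edge, both endpoints lie together in some bag; and for every vertex, the bags containing it form a connected subtree. Here vertex 7 appears in no bag, so the decomposition is invalid.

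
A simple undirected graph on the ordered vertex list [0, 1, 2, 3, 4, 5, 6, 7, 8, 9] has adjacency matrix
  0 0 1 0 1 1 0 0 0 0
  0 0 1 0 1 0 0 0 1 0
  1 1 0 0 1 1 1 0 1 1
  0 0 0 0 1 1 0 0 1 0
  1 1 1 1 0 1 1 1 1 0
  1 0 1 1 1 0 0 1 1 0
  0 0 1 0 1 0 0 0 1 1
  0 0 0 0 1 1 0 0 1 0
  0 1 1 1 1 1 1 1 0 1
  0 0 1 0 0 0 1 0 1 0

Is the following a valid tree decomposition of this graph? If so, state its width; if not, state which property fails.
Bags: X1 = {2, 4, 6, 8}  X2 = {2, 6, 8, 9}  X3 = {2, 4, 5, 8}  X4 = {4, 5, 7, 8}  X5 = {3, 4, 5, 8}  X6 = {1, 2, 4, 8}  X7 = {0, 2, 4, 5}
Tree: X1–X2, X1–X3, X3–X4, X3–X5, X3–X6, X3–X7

Yes; width 3.

Vertex coverage: the bags together contain {0, 1, 2, 3, 4, 5, 6, 7, 8, 9}, the full vertex set. Edge coverage: each edge of G has both endpoints in at least one bag. Running intersection: for every vertex, the bags containing it form a connected subtree. All three properties hold, so this is a valid tree decomposition of width max|bag| − 1 = 3, and hence tw(G) ≤ 3.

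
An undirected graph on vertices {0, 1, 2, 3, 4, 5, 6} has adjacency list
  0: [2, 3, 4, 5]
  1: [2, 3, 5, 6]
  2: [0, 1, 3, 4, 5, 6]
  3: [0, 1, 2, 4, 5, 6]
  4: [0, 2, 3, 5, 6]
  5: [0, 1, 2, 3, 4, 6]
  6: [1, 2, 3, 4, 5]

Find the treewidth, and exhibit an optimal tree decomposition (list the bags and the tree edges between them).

Treewidth 4.
Bags: B1 = {2, 3, 4, 5, 6}  B2 = {1, 2, 3, 5, 6}  B3 = {0, 2, 3, 4, 5}
Tree: B1–B2, B1–B3

The largest bag has 5 vertices, giving width 4; this decomposition certifies tw(G) ≤ 4. On the other hand G contains the 5-clique {1, 2, 3, 5, 6}. A clique must lie in a single bag of any decomposition, so no decomposition can have width below 4. Hence tw(G) = 4 exactly.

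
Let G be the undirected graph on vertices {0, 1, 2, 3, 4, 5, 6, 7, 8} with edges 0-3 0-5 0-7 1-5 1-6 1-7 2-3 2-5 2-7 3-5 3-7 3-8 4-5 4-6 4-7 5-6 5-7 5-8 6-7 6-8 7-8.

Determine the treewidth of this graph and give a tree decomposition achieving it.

Treewidth 3.
One such decomposition:
Bags: B1 = {5, 6, 7, 8}  B2 = {3, 5, 7, 8}  B3 = {4, 5, 6, 7}  B4 = {2, 3, 5, 7}  B5 = {1, 5, 6, 7}  B6 = {0, 3, 5, 7}
Tree: B1–B2, B1–B3, B2–B4, B3–B5, B2–B6

Each bag holds 4 vertices, so the decomposition has width 3, which upper-bounds the treewidth. For the lower bound, the 4 vertices {1, 5, 6, 7} are pairwise adjacent, and any tree decomposition puts a clique entirely inside one bag — forcing width ≥ 3. Hence tw(G) = 3 exactly.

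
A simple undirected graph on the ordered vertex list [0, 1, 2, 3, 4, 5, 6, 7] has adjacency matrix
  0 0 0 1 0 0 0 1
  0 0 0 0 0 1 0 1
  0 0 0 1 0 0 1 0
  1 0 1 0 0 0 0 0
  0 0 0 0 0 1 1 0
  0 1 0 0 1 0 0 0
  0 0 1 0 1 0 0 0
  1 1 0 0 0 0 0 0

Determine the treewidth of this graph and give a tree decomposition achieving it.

Treewidth 2.
One optimal decomposition is:
Bags: B1 = {0, 3, 7}  B2 = {1, 3, 7}  B3 = {1, 3, 5}  B4 = {3, 4, 5}  B5 = {3, 4, 6}  B6 = {2, 3, 6}
Tree: B1–B2, B2–B3, B3–B4, B4–B5, B5–B6

Each bag holds 3 vertices, so the decomposition has width 2, which upper-bounds the treewidth. The edges 3–0–7–1–5–4–6–2–3 form a cycle, so G is not a tree and its treewidth is at least 2. Therefore the treewidth is 2.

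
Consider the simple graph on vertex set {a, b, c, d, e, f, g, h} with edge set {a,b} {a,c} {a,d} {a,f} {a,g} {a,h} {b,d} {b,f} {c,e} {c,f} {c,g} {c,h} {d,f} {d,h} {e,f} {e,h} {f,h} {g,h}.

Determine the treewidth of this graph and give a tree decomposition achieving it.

Every bag has size at most 4, so the width is 4 − 1 = 3 and tw(G) ≤ 3. On the other hand G contains the 4-clique {a, c, g, h}. A clique must lie in a single bag of any decomposition, so no decomposition can have width below 3. The upper and lower bounds meet at 3, so that is the treewidth.

Treewidth 3.
One such decomposition:
Bags: B1 = {a, c, f, h}  B2 = {a, c, g, h}  B3 = {a, d, f, h}  B4 = {a, b, d, f}  B5 = {c, e, f, h}
Tree: B1–B2, B1–B3, B3–B4, B1–B5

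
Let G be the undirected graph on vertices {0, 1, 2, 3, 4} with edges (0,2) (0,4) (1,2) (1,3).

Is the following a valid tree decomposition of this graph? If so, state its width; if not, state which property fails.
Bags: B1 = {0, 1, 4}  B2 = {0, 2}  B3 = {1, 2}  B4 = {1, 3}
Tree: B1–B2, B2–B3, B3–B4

A tree decomposition must satisfy three properties: every vertex lies in some bag; for every edge, both endpoints lie together in some bag; and for every vertex, the bags containing it form a connected subtree. Here bags containing vertex 1 are not connected in the tree, so the decomposition is invalid.

No — bags containing vertex 1 are not connected in the tree.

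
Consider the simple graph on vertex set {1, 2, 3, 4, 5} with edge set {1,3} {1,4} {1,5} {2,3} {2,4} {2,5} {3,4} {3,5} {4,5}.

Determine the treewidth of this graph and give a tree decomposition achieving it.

The largest bag has 4 vertices, giving width 3; this decomposition certifies tw(G) ≤ 3. Conversely, {1, 3, 4, 5} is a clique of size 4, and the vertices of any clique must share a bag in every tree decomposition; so some bag has ≥ 4 vertices and tw(G) ≥ 3. The upper and lower bounds meet at 3, so that is the treewidth.

Treewidth 3.
Bags: B1 = {1, 3, 4, 5}  B2 = {2, 3, 4, 5}
Tree: B1–B2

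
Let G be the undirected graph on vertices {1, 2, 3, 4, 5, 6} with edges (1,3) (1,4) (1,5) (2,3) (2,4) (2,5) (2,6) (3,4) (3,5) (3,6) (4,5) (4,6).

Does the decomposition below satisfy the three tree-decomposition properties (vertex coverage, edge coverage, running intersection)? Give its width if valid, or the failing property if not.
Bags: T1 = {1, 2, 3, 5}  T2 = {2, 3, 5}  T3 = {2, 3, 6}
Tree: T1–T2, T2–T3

A tree decomposition must satisfy three properties: every vertex lies in some bag; for every edge, both endpoints lie together in some bag; and for every vertex, the bags containing it form a connected subtree. Here vertex 4 appears in no bag, so the decomposition is invalid.

No — vertex 4 appears in no bag.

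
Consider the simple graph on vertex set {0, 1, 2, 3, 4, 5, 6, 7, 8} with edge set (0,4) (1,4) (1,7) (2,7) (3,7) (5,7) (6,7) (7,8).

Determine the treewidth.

A width-1 tree decomposition is:
Bags: B1 = {6, 7}  B2 = {3, 7}  B3 = {2, 7}  B4 = {5, 7}  B5 = {1, 7}  B6 = {1, 4}  B7 = {7, 8}  B8 = {0, 4}
Tree: B1–B2, B2–B3, B1–B4, B1–B5, B5–B6, B3–B7, B6–B8
Every bag has size at most 2, so the width is 2 − 1 = 1 and tw(G) ≤ 1. G has an edge, so its treewidth is at least 1. Hence tw(G) = 1 exactly.

1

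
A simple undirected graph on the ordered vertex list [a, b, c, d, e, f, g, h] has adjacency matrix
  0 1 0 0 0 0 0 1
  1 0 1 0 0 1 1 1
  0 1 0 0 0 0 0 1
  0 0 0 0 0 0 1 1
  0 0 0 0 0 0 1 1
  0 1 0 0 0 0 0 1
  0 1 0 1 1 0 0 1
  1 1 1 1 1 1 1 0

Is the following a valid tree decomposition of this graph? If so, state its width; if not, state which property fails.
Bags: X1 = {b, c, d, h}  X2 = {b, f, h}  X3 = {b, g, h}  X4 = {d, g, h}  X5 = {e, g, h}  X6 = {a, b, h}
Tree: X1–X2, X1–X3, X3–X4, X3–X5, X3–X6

No — bags containing vertex d are not connected in the tree.

A tree decomposition must satisfy three properties: every vertex lies in some bag; for every edge, both endpoints lie together in some bag; and for every vertex, the bags containing it form a connected subtree. Here bags containing vertex d are not connected in the tree, so the decomposition is invalid.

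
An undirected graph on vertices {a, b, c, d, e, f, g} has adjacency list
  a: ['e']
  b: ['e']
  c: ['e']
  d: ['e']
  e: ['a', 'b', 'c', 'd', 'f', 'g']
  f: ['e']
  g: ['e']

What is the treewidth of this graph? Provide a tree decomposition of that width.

The largest bag has 2 vertices, giving width 1; this decomposition certifies tw(G) ≤ 1. Any graph with an edge has treewidth ≥ 1, and G has the edge e–a. The upper and lower bounds meet at 1, so that is the treewidth.

Treewidth 1.
Bags: B1 = {a, e}  B2 = {c, e}  B3 = {e, g}  B4 = {e, f}  B5 = {d, e}  B6 = {b, e}
Tree: B1–B2, B2–B3, B2–B4, B1–B5, B5–B6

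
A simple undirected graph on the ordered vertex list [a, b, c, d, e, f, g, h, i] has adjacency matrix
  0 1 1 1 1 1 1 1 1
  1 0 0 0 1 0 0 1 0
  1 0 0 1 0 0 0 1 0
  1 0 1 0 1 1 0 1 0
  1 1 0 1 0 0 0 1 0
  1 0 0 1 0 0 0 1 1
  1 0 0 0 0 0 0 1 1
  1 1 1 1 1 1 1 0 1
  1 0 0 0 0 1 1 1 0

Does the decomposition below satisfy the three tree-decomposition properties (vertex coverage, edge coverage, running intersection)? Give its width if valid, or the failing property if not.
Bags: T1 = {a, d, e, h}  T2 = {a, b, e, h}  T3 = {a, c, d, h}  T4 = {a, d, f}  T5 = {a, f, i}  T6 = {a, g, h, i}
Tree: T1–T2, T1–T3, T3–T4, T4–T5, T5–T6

No — edge (h,f) lies in no bag.

A tree decomposition must satisfy three properties: every vertex lies in some bag; for every edge, both endpoints lie together in some bag; and for every vertex, the bags containing it form a connected subtree. Here edge (h,f) lies in no bag, so the decomposition is invalid.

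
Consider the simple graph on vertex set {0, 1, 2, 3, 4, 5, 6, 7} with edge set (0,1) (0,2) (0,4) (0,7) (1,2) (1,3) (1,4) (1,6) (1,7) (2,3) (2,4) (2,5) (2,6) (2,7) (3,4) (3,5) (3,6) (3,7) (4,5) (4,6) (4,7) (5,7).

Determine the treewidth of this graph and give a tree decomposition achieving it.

Every bag has size at most 5, so the width is 5 − 1 = 4 and tw(G) ≤ 4. For the lower bound, the 5 vertices {0, 1, 2, 4, 7} are pairwise adjacent, and any tree decomposition puts a clique entirely inside one bag — forcing width ≥ 4. Combining the bounds, tw(G) = 4.

Treewidth 4.
One optimal decomposition is:
Bags: B1 = {1, 2, 3, 4, 7}  B2 = {1, 2, 3, 4, 6}  B3 = {0, 1, 2, 4, 7}  B4 = {2, 3, 4, 5, 7}
Tree: B1–B2, B1–B3, B1–B4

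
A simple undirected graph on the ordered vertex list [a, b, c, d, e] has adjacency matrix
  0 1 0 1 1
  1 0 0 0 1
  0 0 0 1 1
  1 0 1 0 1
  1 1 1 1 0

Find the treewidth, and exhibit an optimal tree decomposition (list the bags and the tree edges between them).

Treewidth 2.
One optimal decomposition is:
Bags: B1 = {c, d, e}  B2 = {a, d, e}  B3 = {a, b, e}
Tree: B1–B2, B2–B3

The largest bag has 3 vertices, giving width 2; this decomposition certifies tw(G) ≤ 2. Conversely, {c, d, e} is a clique of size 3, and the vertices of any clique must share a bag in every tree decomposition; so some bag has ≥ 3 vertices and tw(G) ≥ 2. Hence tw(G) = 2 exactly.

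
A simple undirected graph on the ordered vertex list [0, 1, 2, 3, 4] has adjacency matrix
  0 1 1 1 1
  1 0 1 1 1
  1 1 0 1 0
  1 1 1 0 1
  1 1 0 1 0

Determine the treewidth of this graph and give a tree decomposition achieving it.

Treewidth 3.
Bags: B1 = {0, 1, 3, 4}  B2 = {0, 1, 2, 3}
Tree: B1–B2

Each bag holds 4 vertices, so the decomposition has width 3, which upper-bounds the treewidth. On the other hand G contains the 4-clique {0, 1, 2, 3}. A clique must lie in a single bag of any decomposition, so no decomposition can have width below 3. The upper and lower bounds meet at 3, so that is the treewidth.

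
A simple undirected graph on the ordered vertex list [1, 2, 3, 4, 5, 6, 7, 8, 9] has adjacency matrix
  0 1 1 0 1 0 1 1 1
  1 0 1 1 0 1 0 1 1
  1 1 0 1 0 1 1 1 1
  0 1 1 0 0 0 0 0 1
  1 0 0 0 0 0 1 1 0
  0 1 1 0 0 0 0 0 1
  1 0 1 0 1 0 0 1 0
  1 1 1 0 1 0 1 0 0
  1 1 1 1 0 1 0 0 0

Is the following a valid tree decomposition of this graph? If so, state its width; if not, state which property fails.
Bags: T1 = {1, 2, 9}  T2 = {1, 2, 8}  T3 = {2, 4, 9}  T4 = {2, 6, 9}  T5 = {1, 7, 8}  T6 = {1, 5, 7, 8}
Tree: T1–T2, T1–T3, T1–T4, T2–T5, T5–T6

No — vertex 3 appears in no bag.

A tree decomposition must satisfy three properties: every vertex lies in some bag; for every edge, both endpoints lie together in some bag; and for every vertex, the bags containing it form a connected subtree. Here vertex 3 appears in no bag, so the decomposition is invalid.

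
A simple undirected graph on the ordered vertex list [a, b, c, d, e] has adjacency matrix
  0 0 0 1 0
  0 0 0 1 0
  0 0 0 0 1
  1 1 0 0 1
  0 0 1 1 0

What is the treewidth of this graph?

1

A width-1 tree decomposition is:
Bags: B1 = {a, d}  B2 = {d, e}  B3 = {b, d}  B4 = {c, e}
Tree: B1–B2, B1–B3, B2–B4
The largest bag has 2 vertices, giving width 1; this decomposition certifies tw(G) ≤ 1. Since G has at least one edge (e.g. a–d), it is not an edgeless graph, so tw(G) ≥ 1. Hence tw(G) = 1 exactly.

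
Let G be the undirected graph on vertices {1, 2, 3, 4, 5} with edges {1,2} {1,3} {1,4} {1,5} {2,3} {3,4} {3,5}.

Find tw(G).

2

A width-2 tree decomposition is:
Bags: B1 = {1, 3, 4}  B2 = {1, 3, 5}  B3 = {1, 2, 3}
Tree: B1–B2, B1–B3
The largest bag has 3 vertices, giving width 2; this decomposition certifies tw(G) ≤ 2. On the other hand G contains the 3-clique {1, 2, 3}. A clique must lie in a single bag of any decomposition, so no decomposition can have width below 2. The upper and lower bounds meet at 2, so that is the treewidth.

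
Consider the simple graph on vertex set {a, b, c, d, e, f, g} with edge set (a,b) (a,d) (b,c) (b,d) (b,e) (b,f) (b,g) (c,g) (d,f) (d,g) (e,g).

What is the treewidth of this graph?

A width-2 tree decomposition is:
Bags: B1 = {b, e, g}  B2 = {b, d, g}  B3 = {a, b, d}  B4 = {b, d, f}  B5 = {b, c, g}
Tree: B1–B2, B2–B3, B3–B4, B1–B5
The largest bag has 3 vertices, giving width 2; this decomposition certifies tw(G) ≤ 2. Conversely, {b, d, g} is a clique of size 3, and the vertices of any clique must share a bag in every tree decomposition; so some bag has ≥ 3 vertices and tw(G) ≥ 2. The upper and lower bounds meet at 2, so that is the treewidth.

2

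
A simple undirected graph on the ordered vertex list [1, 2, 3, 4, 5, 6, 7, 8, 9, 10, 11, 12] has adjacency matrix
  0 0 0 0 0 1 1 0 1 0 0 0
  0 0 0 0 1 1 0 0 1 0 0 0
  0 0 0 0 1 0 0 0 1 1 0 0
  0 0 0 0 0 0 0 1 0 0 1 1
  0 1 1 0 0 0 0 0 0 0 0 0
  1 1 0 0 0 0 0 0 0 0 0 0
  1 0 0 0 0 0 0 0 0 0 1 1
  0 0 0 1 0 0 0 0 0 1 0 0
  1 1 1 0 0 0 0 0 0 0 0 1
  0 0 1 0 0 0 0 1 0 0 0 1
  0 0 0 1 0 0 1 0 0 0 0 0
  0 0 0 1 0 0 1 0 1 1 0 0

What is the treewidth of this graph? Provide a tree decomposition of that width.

The largest bag has 4 vertices, giving width 3; this decomposition certifies tw(G) ≤ 3. For the lower bound: the 4 vertex sets {4,8,11}, {10}, {12}, {1,3,7,9} are disjoint, each induces a connected subgraph, and every pair is joined by at least one edge of G. Contracting each set to a single vertex therefore yields K_{4} as a minor, and since treewidth is minor-monotone, tw(G) ≥ tw(K_{4}) = 3. Therefore the treewidth is 3.

Treewidth 3.
Bags: B1 = {4, 8, 10, 11}  B2 = {4, 10, 11, 12}  B3 = {7, 10, 11, 12}  B4 = {3, 7, 10, 12}  B5 = {3, 7, 9, 12}  B6 = {1, 3, 7, 9}  B7 = {1, 3, 5, 9}  B8 = {1, 2, 5, 9}  B9 = {1, 2, 5, 6}
Tree: B1–B2, B2–B3, B3–B4, B4–B5, B5–B6, B6–B7, B7–B8, B8–B9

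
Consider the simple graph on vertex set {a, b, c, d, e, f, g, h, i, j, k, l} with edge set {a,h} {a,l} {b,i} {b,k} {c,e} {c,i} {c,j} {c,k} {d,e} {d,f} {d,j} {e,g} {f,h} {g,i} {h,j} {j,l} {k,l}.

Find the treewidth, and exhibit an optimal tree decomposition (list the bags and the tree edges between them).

Every bag has size at most 4, so the width is 4 − 1 = 3 and tw(G) ≤ 3. For the lower bound: the 4 vertex sets {b,g,i}, {k}, {c}, {d,e,j,l} are disjoint, each induces a connected subgraph, and every pair is joined by at least one edge of G. Contracting each set to a single vertex therefore yields K_{4} as a minor, and since treewidth is minor-monotone, tw(G) ≥ tw(K_{4}) = 3. Therefore the treewidth is 3.

Treewidth 3.
One such decomposition:
Bags: B1 = {b, g, i, k}  B2 = {c, g, i, k}  B3 = {c, e, g, k}  B4 = {c, e, k, l}  B5 = {c, e, j, l}  B6 = {d, e, j, l}  B7 = {a, d, j, l}  B8 = {a, d, h, j}  B9 = {a, d, f, h}
Tree: B1–B2, B2–B3, B3–B4, B4–B5, B5–B6, B6–B7, B7–B8, B8–B9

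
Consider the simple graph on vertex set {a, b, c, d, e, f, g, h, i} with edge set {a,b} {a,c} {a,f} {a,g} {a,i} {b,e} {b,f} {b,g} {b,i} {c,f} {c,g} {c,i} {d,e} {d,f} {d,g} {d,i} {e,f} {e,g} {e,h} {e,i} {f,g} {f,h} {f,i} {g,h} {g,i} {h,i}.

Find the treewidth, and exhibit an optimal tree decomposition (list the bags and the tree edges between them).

Treewidth 4.
One such decomposition:
Bags: B1 = {b, e, f, g, i}  B2 = {a, b, f, g, i}  B3 = {e, f, g, h, i}  B4 = {a, c, f, g, i}  B5 = {d, e, f, g, i}
Tree: B1–B2, B1–B3, B2–B4, B1–B5

The largest bag has 5 vertices, giving width 4; this decomposition certifies tw(G) ≤ 4. On the other hand G contains the 5-clique {d, e, f, g, i}. A clique must lie in a single bag of any decomposition, so no decomposition can have width below 4. Therefore the treewidth is 4.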